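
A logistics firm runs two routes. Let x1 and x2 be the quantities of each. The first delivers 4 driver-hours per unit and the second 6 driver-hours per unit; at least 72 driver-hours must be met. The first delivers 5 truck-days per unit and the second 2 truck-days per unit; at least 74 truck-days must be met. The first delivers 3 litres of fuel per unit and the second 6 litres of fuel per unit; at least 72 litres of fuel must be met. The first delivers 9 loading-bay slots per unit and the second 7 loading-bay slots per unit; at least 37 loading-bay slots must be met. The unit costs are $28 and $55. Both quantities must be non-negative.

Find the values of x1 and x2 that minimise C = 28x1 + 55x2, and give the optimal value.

x1 = 25/2, x2 = 23/4, minimum C = 2665/4

Vertices and C = 28x1 + 55x2:
  (0, 37) → C = 2035
  (24, 0) → C = 672
  (25/2, 23/4) → C = 2665/4
The feasible region is unbounded (it extends along (0, 1), (1, 0)), but C strictly increases along every unbounded feasible direction, so there is no improving ray and the minimum is attained at a vertex.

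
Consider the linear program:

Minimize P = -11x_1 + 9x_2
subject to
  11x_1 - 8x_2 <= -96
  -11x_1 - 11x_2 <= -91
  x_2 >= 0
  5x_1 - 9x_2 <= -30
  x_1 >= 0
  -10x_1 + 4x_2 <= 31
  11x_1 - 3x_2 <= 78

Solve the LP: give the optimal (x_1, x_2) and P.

x_1 = 34/9, x_2 = 619/36, minimum P = 4075/36

Feasible corners and P = -11x_1 + 9x_2:
  (34/9, 619/36) → P = 4075/36
  (912/55, 174/5) → P = 654/5
  (405/14, 1121/14) → P = 2817/7

At the optimal vertex, 11x_1 - 8x_2 = -96 and -10x_1 + 4x_2 = 31.
Solving simultaneously gives x_1 = 34/9, x_2 = 619/36.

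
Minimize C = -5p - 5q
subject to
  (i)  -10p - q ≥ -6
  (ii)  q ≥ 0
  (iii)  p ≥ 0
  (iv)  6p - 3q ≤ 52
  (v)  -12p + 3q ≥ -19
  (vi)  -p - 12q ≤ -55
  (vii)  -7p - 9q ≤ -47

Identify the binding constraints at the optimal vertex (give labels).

(i) and (iii)

Vertices and C = -5p - 5q:
  (0, 6) → C = -30
  (7/83, 428/83) → C = -2175/83
  (0, 47/9) → C = -235/9

The minimum is at (0, 6). Substituting into each constraint, equality holds for (i) and (iii); the remaining constraints have slack.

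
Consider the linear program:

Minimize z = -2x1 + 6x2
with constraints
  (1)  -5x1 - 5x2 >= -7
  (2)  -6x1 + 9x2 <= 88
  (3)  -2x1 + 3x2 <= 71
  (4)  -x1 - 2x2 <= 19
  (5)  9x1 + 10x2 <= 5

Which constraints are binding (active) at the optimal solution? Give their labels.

(1) and (4)

Corner points and z = -2x1 + 6x2:
  (109/5, -102/5) → z = -166
  (9, -38/5) → z = -318/5
  (-347/21, -26/21) → z = 538/21
  (-835/141, 274/47) → z = 6602/141

The minimum is at (109/5, -102/5). Substituting into each constraint, equality holds for (1) and (4); the remaining constraints have slack.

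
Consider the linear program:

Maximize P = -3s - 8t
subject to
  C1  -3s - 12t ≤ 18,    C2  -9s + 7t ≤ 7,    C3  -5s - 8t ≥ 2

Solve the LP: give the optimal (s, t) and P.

Feasible corners and P = -3s - 8t:
  (-70/43, -47/43) → P = 586/43
  (10/3, -7/3) → P = 26/3
  (-70/107, 17/107) → P = 74/107

s = -70/43, t = -47/43, maximum P = 586/43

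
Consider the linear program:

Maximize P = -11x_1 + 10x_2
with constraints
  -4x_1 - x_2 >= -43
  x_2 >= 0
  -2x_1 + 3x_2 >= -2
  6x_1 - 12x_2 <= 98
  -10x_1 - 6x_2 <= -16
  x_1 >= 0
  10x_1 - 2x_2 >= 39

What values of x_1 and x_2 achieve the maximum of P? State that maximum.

x_1 = 125/18, x_2 = 137/9, maximum P = 455/6

Extreme points and P = -11x_1 + 10x_2:
  (131/14, 39/7) → P = -661/14
  (125/18, 137/9) → P = 455/6
  (113/26, 29/13) → P = -51/2

The optimum lies where -4x_1 - x_2 = -43 and 10x_1 - 2x_2 = 39.
Solving simultaneously gives x_1 = 125/18, x_2 = 137/9.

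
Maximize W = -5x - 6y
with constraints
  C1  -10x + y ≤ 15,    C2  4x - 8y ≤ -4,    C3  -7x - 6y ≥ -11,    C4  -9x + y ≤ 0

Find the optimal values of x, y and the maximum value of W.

Corner points and W = -5x - 6y:
  (4/5, 9/10) → W = -47/5
  (1/17, 9/17) → W = -59/17
  (11/61, 99/61) → W = -649/61

x = 1/17, y = 9/17, maximum W = -59/17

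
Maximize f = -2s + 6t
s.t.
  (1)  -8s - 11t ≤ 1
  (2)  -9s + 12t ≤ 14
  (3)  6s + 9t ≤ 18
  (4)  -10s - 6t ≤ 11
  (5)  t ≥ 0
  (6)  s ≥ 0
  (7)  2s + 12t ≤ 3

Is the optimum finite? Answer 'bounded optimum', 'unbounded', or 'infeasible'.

Feasible corners and f = -2s + 6t:
  (0, 0) → f = 0
  (3/2, 0) → f = -3
  (0, 1/4) → f = 3/2
The feasible region has finitely many vertices and no improving ray; the maximum is 3/2 at (0, 1/4).

bounded optimum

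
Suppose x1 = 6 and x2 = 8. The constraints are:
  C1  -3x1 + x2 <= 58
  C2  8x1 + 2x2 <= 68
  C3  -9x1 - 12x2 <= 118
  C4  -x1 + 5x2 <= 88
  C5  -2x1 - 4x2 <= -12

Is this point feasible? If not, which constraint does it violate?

C1: -10 ≤ 58 ✓
C2: 64 ≤ 68 ✓
C3: -150 ≤ 118 ✓
C4: 34 ≤ 88 ✓
C5: -44 ≤ -12 ✓

feasible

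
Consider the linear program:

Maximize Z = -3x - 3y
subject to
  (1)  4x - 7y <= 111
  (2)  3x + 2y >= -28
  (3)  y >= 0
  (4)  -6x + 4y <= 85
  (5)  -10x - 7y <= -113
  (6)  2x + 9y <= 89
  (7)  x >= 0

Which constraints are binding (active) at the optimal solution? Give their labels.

Extreme points and Z = -3x - 3y:
  (111/4, 0) → Z = -333/4
  (811/25, 67/25) → Z = -2634/25
  (113/10, 0) → Z = -339/10
  (197/38, 166/19) → Z = -1587/38

The maximum is at (113/10, 0). Substituting into each constraint, equality holds for (3) and (5); the remaining constraints have slack.

(3) and (5)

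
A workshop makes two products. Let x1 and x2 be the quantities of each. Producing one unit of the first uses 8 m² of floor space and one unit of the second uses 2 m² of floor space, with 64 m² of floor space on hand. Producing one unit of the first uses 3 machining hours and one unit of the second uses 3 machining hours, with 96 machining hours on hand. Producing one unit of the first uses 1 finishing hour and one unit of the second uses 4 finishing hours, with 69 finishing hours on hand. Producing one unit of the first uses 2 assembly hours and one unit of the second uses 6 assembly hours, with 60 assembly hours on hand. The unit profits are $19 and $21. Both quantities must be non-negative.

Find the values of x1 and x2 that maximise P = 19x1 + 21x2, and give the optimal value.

x1 = 6, x2 = 8, maximum P = 282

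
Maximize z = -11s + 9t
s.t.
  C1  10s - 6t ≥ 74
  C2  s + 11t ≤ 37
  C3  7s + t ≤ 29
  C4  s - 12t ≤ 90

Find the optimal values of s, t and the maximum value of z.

Feasible corners and z = -11s + 9t:
  (62/13, -57/13) → z = -1195/13
  (58/19, -413/57) → z = -1877/19
  (438/85, -601/85) → z = -10227/85

s = 62/13, t = -57/13, maximum z = -1195/13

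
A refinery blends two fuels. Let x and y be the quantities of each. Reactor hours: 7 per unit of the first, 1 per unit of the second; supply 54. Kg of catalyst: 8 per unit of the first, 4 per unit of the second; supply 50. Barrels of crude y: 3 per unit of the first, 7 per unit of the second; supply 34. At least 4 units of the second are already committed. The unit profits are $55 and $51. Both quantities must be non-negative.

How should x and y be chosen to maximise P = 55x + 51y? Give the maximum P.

x = 2, y = 4, maximum P = 314

Vertices and P = 55x + 51y:
  (0, 34/7) → P = 1734/7
  (0, 4) → P = 204
  (2, 4) → P = 314

The optimum lies where 3x + 7y = 34 and y = 4.
Solving simultaneously gives x = 2, y = 4.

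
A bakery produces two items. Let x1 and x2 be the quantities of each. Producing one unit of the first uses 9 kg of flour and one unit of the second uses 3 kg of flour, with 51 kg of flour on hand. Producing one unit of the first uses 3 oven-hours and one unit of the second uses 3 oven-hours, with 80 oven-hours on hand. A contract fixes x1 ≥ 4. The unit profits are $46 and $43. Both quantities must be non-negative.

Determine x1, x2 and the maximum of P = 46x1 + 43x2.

x1 = 4, x2 = 5, maximum P = 399

Vertices and P = 46x1 + 43x2:
  (17/3, 0) → P = 782/3
  (4, 0) → P = 184
  (4, 5) → P = 399

The optimum lies where 9x1 + 3x2 = 51 and x1 = 4.
Solving simultaneously gives x1 = 4, x2 = 5.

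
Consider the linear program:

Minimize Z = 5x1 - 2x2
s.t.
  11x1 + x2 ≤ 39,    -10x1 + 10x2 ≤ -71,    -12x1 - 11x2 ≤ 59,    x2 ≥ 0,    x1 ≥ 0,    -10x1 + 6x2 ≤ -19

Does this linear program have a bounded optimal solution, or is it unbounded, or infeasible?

The boundaries 11x1 + x2 = 39 and -10x1 + 10x2 = -71 meet at (461/120, -391/120), but that point violates x2 ≥ 0. Every candidate vertex is excluded by some other constraint, so the feasible region is empty.

infeasible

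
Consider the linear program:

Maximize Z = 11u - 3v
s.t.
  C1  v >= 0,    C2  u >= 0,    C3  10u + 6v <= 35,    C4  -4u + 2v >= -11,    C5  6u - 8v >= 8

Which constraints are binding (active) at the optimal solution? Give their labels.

C3 and C4

Corner points and Z = 11u - 3v:
  (11/4, 0) → Z = 121/4
  (4/3, 0) → Z = 44/3
  (34/11, 15/22) → Z = 703/22
  (82/29, 65/58) → Z = 1609/58

The maximum is at (34/11, 15/22). Substituting into each constraint, equality holds for C3 and C4; the remaining constraints have slack.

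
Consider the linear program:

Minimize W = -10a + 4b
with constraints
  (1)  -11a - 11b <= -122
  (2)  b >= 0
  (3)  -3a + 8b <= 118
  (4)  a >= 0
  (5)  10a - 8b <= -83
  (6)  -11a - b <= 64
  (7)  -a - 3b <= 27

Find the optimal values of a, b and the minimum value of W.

Corner points and W = -10a + 4b:
  (0, 122/11) → W = 488/11
  (7/22, 237/22) → W = 439/11
  (0, 59/4) → W = 59
  (5, 133/8) → W = 33/2

At the optimal vertex, -3a + 8b = 118 and 10a - 8b = -83.
Solving simultaneously gives a = 5, b = 133/8.

a = 5, b = 133/8, minimum W = 33/2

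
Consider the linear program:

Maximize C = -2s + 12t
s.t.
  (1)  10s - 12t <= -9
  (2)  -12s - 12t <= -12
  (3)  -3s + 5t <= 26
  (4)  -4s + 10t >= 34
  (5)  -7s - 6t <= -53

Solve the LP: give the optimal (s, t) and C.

Feasible corners and C = -2s + 12t:
  (267/14, 233/14) → C = 1131/7
  (159/26, 76/13) → C = 753/13
  (109/53, 341/53) → C = 3874/53
  (163/47, 225/47) → C = 2374/47

At the optimal vertex, 10s - 12t = -9 and -3s + 5t = 26.
Solving simultaneously gives s = 267/14, t = 233/14.

s = 267/14, t = 233/14, maximum C = 1131/7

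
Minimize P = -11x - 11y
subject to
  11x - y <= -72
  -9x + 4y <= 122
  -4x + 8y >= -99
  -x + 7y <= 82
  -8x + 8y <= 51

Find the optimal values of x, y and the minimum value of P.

x = -105/16, y = -3/16, minimum P = 297/4

The optimum lies where 11x - y = -72 and -8x + 8y = 51.
Solving simultaneously gives x = -105/16, y = -3/16.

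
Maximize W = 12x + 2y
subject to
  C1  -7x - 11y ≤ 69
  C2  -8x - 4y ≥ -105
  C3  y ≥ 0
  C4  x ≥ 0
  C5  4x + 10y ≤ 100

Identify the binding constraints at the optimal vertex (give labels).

Extreme points and W = 12x + 2y:
  (105/8, 0) → W = 315/2
  (325/32, 95/16) → W = 535/4
  (0, 0) → W = 0
  (0, 10) → W = 20

The maximum is at (105/8, 0). Substituting into each constraint, equality holds for C2 and C3; the remaining constraints have slack.

C2 and C3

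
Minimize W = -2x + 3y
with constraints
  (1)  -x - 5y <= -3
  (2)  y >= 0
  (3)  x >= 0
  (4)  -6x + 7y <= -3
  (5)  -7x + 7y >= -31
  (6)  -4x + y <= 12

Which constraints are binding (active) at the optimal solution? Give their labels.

(2) and (5)

Vertices and W = -2x + 3y:
  (3, 0) → W = -6
  (36/37, 15/37) → W = -27/37
  (31/7, 0) → W = -62/7
  (28, 165/7) → W = 103/7

The minimum is at (31/7, 0). Substituting into each constraint, equality holds for (2) and (5); the remaining constraints have slack.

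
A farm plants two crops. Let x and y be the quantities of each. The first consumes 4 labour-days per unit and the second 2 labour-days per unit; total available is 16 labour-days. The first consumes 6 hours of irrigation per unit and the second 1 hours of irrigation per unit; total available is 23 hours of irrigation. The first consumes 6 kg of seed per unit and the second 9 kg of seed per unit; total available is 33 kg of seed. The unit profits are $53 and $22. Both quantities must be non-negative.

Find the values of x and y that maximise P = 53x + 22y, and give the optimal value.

x = 15/4, y = 1/2, maximum P = 839/4

Vertices and P = 53x + 22y:
  (0, 0) → P = 0
  (0, 11/3) → P = 242/3
  (23/6, 0) → P = 1219/6
  (15/4, 1/2) → P = 839/4
  (13/4, 3/2) → P = 821/4

The optimum lies where 4x + 2y = 16 and 6x + y = 23.
Solving simultaneously gives x = 15/4, y = 1/2.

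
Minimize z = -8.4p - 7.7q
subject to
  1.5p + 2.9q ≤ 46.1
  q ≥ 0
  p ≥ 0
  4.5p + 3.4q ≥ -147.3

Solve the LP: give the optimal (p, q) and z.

p = 461/15, q = 0, minimum z = -6454/25

Extreme points and z = -8.4p - 7.7q:
  (461/15, 0) → z = -6454/25
  (0, 461/29) → z = -35497/290
  (0, 0) → z = 0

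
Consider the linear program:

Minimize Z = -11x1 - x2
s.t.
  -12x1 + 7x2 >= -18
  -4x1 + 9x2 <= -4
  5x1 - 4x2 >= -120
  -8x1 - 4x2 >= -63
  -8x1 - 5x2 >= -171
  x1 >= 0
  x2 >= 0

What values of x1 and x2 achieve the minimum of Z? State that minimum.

x1 = 67/40, x2 = 3/10, minimum Z = -749/40

At the optimal vertex, -12x1 + 7x2 = -18 and -4x1 + 9x2 = -4.
Solving simultaneously gives x1 = 67/40, x2 = 3/10.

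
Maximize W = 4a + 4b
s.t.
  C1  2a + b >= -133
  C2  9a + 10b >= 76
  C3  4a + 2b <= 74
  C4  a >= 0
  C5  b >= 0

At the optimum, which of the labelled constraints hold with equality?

Corner points and W = 4a + 4b:
  (0, 38/5) → W = 152/5
  (76/9, 0) → W = 304/9
  (0, 37) → W = 148
  (37/2, 0) → W = 74

The maximum is at (0, 37). Substituting into each constraint, equality holds for C3 and C4; the remaining constraints have slack.

C3 and C4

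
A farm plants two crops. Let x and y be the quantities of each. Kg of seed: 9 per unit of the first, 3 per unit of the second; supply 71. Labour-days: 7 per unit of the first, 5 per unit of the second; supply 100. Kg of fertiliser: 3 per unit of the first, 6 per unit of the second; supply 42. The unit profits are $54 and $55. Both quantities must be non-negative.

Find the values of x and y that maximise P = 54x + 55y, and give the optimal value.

x = 20/3, y = 11/3, maximum P = 1685/3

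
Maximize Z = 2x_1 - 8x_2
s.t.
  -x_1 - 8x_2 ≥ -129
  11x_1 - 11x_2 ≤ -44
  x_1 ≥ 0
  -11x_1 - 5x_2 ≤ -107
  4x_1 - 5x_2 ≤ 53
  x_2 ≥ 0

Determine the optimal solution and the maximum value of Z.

x_1 = 87/16, x_2 = 151/16, maximum Z = -517/8

Extreme points and Z = 2x_1 - 8x_2:
  (97/9, 133/9) → Z = -290/3
  (211/83, 1312/83) → Z = -10074/83
  (87/16, 151/16) → Z = -517/8

The optimum lies where 11x_1 - 11x_2 = -44 and -11x_1 - 5x_2 = -107.
Solving simultaneously gives x_1 = 87/16, x_2 = 151/16.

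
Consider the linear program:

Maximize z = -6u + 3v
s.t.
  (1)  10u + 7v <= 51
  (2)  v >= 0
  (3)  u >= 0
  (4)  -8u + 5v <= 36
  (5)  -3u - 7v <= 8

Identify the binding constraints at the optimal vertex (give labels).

Feasible corners and z = -6u + 3v:
  (51/10, 0) → z = -153/5
  (3/106, 384/53) → z = 1143/53
  (0, 0) → z = 0
  (0, 36/5) → z = 108/5

The maximum is at (0, 36/5). Substituting into each constraint, equality holds for (3) and (4); the remaining constraints have slack.

(3) and (4)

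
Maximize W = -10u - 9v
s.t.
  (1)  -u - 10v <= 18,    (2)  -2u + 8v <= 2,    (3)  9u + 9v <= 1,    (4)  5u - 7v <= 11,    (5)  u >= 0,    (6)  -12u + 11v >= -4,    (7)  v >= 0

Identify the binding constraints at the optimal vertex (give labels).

(5) and (7)

Feasible corners and W = -10u - 9v:
  (0, 1/9) → W = -1
  (1/9, 0) → W = -10/9
  (0, 0) → W = 0

The maximum is at (0, 0). Substituting into each constraint, equality holds for (5) and (7); the remaining constraints have slack.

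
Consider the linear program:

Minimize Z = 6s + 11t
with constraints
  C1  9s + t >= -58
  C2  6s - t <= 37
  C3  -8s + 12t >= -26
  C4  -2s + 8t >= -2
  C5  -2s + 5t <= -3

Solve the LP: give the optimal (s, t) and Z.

s = 7/3, t = 1/3, minimum Z = 53/3

Extreme points and Z = 6s + 11t:
  (23/5, 9/10) → Z = 75/2
  (47/8, 7/4) → Z = 109/2
  (7/3, 1/3) → Z = 53/3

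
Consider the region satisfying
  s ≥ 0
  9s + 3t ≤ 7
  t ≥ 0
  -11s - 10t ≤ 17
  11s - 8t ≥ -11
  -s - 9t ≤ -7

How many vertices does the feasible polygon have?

4

Of the 15 pairwise boundary intersections, those satisfying every inequality are:
  (0, 11/8)
  (0, 7/9)
  (23/105, 176/105)
  (7/13, 28/39)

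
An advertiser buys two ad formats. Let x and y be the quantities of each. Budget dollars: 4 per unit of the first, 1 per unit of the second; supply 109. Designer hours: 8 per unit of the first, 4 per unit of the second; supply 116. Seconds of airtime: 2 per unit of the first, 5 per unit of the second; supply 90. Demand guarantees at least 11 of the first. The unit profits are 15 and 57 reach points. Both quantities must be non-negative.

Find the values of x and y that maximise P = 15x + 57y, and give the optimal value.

x = 11, y = 7, maximum P = 564

Extreme points and P = 15x + 57y:
  (29/2, 0) → P = 435/2
  (11, 0) → P = 165
  (11, 7) → P = 564

The binding constraints are 8x + 4y = 116 and x = 11.
Solving simultaneously gives x = 11, y = 7.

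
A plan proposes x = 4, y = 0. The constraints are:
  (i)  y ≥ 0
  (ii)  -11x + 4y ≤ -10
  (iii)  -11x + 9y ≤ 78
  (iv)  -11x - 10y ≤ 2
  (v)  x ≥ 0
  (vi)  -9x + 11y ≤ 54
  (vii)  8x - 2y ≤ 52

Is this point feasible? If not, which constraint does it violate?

(i): 0 ≥ 0 ✓
(ii): -44 ≤ -10 ✓
(iii): -44 ≤ 78 ✓
(iv): -44 ≤ 2 ✓
(v): 4 ≥ 0 ✓
(vi): -36 ≤ 54 ✓
(vii): 32 ≤ 52 ✓

feasible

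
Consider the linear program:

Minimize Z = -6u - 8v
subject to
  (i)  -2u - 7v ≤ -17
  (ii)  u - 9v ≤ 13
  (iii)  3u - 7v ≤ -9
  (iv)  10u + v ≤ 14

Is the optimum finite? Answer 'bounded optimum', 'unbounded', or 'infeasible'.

From the feasible point (81/68, 71/34), moving in the direction (-1, 10) keeps every constraint satisfied while Z decreases without bound.

unbounded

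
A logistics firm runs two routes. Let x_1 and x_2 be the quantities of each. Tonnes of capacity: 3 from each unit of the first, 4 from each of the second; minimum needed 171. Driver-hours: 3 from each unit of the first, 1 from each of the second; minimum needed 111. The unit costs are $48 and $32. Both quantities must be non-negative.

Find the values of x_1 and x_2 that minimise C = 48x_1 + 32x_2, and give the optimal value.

x_1 = 91/3, x_2 = 20, minimum C = 2096

Extreme points and C = 48x_1 + 32x_2:
  (0, 111) → C = 3552
  (57, 0) → C = 2736
  (91/3, 20) → C = 2096
The feasible region is unbounded (it extends along (0, 1), (1, 0)), but C strictly increases along every unbounded feasible direction, so there is no improving ray and the minimum is attained at a vertex.

The optimum lies where 3x_1 + 4x_2 = 171 and 3x_1 + x_2 = 111.
Solving simultaneously gives x_1 = 91/3, x_2 = 20.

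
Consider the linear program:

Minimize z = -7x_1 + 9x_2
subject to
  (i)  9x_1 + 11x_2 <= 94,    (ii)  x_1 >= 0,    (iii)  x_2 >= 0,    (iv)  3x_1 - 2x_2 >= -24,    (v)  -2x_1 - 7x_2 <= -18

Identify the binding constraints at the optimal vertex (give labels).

Extreme points and z = -7x_1 + 9x_2:
  (0, 94/11) → z = 846/11
  (94/9, 0) → z = -658/9
  (0, 18/7) → z = 162/7
  (9, 0) → z = -63

The minimum is at (94/9, 0). Substituting into each constraint, equality holds for (i) and (iii); the remaining constraints have slack.

(i) and (iii)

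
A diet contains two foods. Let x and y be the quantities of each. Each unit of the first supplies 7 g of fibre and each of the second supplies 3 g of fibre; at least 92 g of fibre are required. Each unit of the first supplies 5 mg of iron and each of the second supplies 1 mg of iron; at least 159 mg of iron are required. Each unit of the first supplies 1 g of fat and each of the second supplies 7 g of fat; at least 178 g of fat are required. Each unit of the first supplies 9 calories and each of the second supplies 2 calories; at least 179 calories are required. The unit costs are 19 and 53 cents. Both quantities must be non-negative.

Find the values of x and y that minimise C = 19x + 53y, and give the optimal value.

x = 55/2, y = 43/2, minimum C = 1662

Extreme points and C = 19x + 53y:
  (0, 159) → C = 8427
  (178, 0) → C = 3382
  (55/2, 43/2) → C = 1662
The feasible region is unbounded (it extends along (0, 1), (1, 0)), but C strictly increases along every unbounded feasible direction, so there is no improving ray and the minimum is attained at a vertex.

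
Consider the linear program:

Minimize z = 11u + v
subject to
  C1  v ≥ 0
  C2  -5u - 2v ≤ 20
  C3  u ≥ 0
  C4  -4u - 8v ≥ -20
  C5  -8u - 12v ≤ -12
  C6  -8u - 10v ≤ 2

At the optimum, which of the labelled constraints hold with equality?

Feasible corners and z = 11u + v:
  (5, 0) → z = 55
  (3/2, 0) → z = 33/2
  (0, 5/2) → z = 5/2
  (0, 1) → z = 1

The minimum is at (0, 1). Substituting into each constraint, equality holds for C3 and C5; the remaining constraints have slack.

C3 and C5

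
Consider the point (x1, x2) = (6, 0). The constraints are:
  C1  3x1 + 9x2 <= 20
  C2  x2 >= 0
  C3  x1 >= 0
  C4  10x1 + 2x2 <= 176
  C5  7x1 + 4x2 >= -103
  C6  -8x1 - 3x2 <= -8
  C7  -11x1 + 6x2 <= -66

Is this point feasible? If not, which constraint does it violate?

feasible

C1: 18 ≤ 20 ✓
C2: 0 ≥ 0 ✓
C3: 6 ≥ 0 ✓
C4: 60 ≤ 176 ✓
C5: 42 ≥ -103 ✓
C6: -48 ≤ -8 ✓
C7: -66 ≤ -66 ✓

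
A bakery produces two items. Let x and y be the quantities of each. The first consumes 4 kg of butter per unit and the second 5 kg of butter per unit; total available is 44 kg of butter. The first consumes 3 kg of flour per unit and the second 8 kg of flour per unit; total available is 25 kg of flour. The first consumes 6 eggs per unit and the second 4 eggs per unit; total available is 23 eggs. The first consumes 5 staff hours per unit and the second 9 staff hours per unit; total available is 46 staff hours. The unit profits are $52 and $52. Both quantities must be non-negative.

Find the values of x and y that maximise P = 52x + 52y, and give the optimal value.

x = 7/3, y = 9/4, maximum P = 715/3

Corner points and P = 52x + 52y:
  (0, 0) → P = 0
  (0, 25/8) → P = 325/2
  (23/6, 0) → P = 598/3
  (7/3, 9/4) → P = 715/3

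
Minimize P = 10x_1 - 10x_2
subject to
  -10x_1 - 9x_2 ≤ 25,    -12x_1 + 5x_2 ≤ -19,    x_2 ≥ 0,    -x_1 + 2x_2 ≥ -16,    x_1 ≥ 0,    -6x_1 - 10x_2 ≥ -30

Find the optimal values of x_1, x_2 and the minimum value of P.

Vertices and P = 10x_1 - 10x_2:
  (19/12, 0) → P = 95/6
  (34/15, 41/25) → P = 94/15
  (5, 0) → P = 50

x_1 = 34/15, x_2 = 41/25, minimum P = 94/15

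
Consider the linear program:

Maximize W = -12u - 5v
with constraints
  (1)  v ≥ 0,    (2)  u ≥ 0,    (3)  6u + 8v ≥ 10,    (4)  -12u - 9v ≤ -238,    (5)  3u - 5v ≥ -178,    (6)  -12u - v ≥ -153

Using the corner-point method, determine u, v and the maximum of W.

u = 0, v = 238/9, maximum W = -1190/9

Corner points and W = -12u - 5v:
  (0, 238/9) → W = -1190/9
  (0, 178/5) → W = -178
  (1139/96, 85/8) → W = -391/2
  (587/63, 865/21) → W = -6673/21

At the optimal vertex, u = 0 and -12u - 9v = -238.
Solving simultaneously gives u = 0, v = 238/9.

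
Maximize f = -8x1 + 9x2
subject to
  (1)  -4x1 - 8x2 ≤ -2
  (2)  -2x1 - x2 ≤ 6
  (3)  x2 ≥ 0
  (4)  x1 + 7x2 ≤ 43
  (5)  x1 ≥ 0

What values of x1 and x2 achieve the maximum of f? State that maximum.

Corner points and f = -8x1 + 9x2:
  (1/2, 0) → f = -4
  (0, 1/4) → f = 9/4
  (43, 0) → f = -344
  (0, 43/7) → f = 387/7

x1 = 0, x2 = 43/7, maximum f = 387/7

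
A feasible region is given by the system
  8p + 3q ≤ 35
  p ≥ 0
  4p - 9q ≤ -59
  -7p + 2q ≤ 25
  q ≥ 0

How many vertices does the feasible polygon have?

3

Intersecting each pair of boundary lines and keeping only the points that satisfy every inequality leaves:
  (0, 35/3)
  (23/14, 51/7)
  (0, 59/9)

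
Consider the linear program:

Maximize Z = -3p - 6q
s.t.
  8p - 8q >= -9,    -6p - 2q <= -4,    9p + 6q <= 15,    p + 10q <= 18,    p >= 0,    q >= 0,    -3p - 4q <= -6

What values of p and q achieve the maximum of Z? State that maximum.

The binding constraints are 9p + 6q = 15 and -3p - 4q = -6.
Solving simultaneously gives p = 4/3, q = 1/2.

p = 4/3, q = 1/2, maximum Z = -7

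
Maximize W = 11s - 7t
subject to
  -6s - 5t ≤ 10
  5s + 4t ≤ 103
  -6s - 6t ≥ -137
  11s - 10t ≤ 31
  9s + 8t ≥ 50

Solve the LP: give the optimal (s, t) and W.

s = 577/47, t = 489/47, maximum W = 2924/47

Extreme points and W = 11s - 7t:
  (-745/6, 147) → W = -14369/6
  (-110, 130) → W = -2120
  (35/3, 67/6) → W = 301/6
  (577/47, 489/47) → W = 2924/47
  (374/89, 271/178) → W = 6331/178

At the optimal vertex, 5s + 4t = 103 and 11s - 10t = 31.
Solving simultaneously gives s = 577/47, t = 489/47.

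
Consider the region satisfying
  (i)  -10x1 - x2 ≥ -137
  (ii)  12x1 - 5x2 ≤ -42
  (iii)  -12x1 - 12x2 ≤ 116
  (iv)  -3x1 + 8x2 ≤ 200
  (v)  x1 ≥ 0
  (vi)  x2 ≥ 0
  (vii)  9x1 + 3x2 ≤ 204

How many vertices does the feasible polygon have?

3

Pairwise boundary intersections that survive every other constraint:
  (664/81, 758/27)
  (0, 42/5)
  (0, 25)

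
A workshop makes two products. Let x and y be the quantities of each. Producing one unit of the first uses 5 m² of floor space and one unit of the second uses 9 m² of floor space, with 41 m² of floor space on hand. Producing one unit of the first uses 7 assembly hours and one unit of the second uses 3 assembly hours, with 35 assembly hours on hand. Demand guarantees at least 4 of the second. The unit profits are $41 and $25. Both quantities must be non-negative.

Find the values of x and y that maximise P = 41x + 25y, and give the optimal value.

Feasible corners and P = 41x + 25y:
  (0, 41/9) → P = 1025/9
  (0, 4) → P = 100
  (1, 4) → P = 141

x = 1, y = 4, maximum P = 141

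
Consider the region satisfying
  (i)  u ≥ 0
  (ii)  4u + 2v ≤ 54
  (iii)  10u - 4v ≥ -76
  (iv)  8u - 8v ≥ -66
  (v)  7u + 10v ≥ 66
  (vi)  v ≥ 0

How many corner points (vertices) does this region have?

Of the 15 pairwise boundary intersections, those satisfying every inequality are:
  (0, 33/4)
  (0, 33/5)
  (25/4, 29/2)
  (27/2, 0)
  (66/7, 0)

5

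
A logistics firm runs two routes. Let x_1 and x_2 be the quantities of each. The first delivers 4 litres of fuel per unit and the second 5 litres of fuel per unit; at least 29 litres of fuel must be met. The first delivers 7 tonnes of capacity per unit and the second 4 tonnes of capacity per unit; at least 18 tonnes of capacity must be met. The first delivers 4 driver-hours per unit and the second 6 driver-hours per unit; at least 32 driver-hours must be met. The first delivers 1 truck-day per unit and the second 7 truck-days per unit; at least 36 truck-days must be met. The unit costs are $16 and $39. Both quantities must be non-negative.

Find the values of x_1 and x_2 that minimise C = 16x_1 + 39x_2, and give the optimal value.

The feasible region is unbounded (it extends along (0, 1), (1, 0)), but C strictly increases along every unbounded feasible direction, so there is no improving ray and the minimum is attained at a vertex.

x_1 = 1, x_2 = 5, minimum C = 211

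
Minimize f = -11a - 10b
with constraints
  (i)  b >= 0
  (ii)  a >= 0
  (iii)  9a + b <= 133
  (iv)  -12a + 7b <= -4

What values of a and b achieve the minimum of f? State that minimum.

a = 187/15, b = 104/5, minimum f = -5177/15

Extreme points and f = -11a - 10b:
  (133/9, 0) → f = -1463/9
  (1/3, 0) → f = -11/3
  (187/15, 104/5) → f = -5177/15

At the optimal vertex, 9a + b = 133 and -12a + 7b = -4.
Solving simultaneously gives a = 187/15, b = 104/5.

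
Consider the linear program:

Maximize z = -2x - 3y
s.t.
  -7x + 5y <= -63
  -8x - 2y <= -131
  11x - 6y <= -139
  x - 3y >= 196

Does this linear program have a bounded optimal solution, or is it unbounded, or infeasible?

The boundaries -7x + 5y = -63 and 11x - 6y = -139 meet at (-1073/13, -1666/13), but that point violates -8x - 2y ≤ -131. Every candidate vertex is excluded by some other constraint, so the feasible region is empty.

infeasible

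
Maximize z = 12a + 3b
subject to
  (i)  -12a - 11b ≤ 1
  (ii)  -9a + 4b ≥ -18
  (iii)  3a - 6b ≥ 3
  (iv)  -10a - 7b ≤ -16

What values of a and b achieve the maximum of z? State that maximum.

Feasible corners and z = 12a + 3b:
  (16/7, 9/14) → z = 411/14
  (190/103, -36/103) → z = 2172/103
  (13/9, 2/9) → z = 18

At the optimal vertex, -9a + 4b = -18 and 3a - 6b = 3.
Solving simultaneously gives a = 16/7, b = 9/14.

a = 16/7, b = 9/14, maximum z = 411/14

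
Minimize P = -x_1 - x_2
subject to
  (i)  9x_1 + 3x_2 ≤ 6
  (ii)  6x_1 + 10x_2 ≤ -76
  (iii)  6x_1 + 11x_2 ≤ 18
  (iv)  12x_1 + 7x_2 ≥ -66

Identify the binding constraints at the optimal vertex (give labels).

Corner points and P = -x_1 - x_2:
  (4, -10) → P = 6
  (80/9, -74/3) → P = 142/9
  (-64/39, -86/13) → P = 322/39

The minimum is at (4, -10). Substituting into each constraint, equality holds for (i) and (ii); the remaining constraints have slack.

(i) and (ii)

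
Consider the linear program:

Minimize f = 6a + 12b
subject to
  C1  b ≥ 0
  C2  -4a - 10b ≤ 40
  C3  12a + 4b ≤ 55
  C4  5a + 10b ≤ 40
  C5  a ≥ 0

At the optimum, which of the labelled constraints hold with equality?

Feasible corners and f = 6a + 12b:
  (55/12, 0) → f = 55/2
  (0, 0) → f = 0
  (39/10, 41/20) → f = 48
  (0, 4) → f = 48

The minimum is at (0, 0). Substituting into each constraint, equality holds for C1 and C5; the remaining constraints have slack.

C1 and C5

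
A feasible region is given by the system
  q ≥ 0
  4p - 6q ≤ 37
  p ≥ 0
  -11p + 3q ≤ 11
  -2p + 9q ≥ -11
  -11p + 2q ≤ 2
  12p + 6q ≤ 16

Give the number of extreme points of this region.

4

Of the 21 pairwise boundary intersections, those satisfying every inequality are:
  (0, 0)
  (4/3, 0)
  (0, 1)
  (2/9, 20/9)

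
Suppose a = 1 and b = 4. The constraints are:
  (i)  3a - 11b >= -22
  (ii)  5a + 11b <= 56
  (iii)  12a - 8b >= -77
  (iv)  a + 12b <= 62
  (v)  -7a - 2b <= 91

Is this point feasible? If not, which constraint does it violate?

not feasible — violates (i)

Constraint (i): 3a - 11b = -41, which is not ≥ -22. All other constraints are satisfied.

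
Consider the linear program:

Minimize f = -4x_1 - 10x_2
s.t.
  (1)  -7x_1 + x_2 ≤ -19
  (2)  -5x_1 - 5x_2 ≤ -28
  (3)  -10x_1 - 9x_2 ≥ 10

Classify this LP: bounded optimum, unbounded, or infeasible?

infeasible

The boundaries -7x_1 + x_2 = -19 and -5x_1 - 5x_2 = -28 meet at (123/40, 101/40), but that point violates -10x_1 - 9x_2 ≥ 10. Every candidate vertex is excluded by some other constraint, so the feasible region is empty.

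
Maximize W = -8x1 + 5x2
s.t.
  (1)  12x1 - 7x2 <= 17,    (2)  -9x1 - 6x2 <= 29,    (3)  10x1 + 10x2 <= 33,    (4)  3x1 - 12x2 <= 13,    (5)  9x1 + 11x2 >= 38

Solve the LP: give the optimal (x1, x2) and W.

x1 = -244/15, x2 = 587/30, maximum W = 6839/30

Feasible corners and W = -8x1 + 5x2:
  (-244/15, 587/30) → W = 6839/30
  (-547/45, 67/5) → W = 7391/45
  (-17/20, 83/20) → W = 551/20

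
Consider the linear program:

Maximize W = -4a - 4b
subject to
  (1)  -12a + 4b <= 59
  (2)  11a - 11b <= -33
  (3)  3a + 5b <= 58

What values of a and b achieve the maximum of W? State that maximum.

a = -47/8, b = -23/8, maximum W = 35

Corner points and W = -4a - 4b:
  (-47/8, -23/8) → W = 35
  (-7/8, 97/8) → W = -45
  (43/8, 67/8) → W = -55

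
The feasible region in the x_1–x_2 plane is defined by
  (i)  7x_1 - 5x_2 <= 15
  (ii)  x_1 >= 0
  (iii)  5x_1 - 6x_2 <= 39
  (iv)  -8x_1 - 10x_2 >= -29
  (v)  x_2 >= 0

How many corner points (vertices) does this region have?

4

Pairwise boundary intersections that survive every other constraint:
  (59/22, 83/110)
  (15/7, 0)
  (0, 29/10)
  (0, 0)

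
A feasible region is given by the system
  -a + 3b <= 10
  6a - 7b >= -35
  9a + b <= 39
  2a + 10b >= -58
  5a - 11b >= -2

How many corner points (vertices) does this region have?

Pairwise boundary intersections that survive every other constraint:
  (56/11, -75/11)
  (427/104, 213/104)
  (-329/36, -143/36)

3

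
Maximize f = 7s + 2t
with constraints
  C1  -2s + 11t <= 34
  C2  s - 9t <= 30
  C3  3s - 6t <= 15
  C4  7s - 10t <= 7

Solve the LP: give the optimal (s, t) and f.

Feasible corners and f = 7s + 2t:
  (-636/7, -94/7) → f = -4640/7
  (139/19, 84/19) → f = 1141/19
  (-237/53, -203/53) → f = -2065/53

At the optimal vertex, -2s + 11t = 34 and 7s - 10t = 7.
Solving simultaneously gives s = 139/19, t = 84/19.

s = 139/19, t = 84/19, maximum f = 1141/19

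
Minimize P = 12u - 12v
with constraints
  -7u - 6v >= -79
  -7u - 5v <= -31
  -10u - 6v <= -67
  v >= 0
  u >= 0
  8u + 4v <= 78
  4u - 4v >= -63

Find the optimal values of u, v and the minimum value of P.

Corner points and P = 12u - 12v:
  (0, 79/6) → P = -158
  (38/5, 43/10) → P = 198/5
  (67/10, 0) → P = 402/5
  (0, 67/6) → P = -134
  (39/4, 0) → P = 117

u = 0, v = 79/6, minimum P = -158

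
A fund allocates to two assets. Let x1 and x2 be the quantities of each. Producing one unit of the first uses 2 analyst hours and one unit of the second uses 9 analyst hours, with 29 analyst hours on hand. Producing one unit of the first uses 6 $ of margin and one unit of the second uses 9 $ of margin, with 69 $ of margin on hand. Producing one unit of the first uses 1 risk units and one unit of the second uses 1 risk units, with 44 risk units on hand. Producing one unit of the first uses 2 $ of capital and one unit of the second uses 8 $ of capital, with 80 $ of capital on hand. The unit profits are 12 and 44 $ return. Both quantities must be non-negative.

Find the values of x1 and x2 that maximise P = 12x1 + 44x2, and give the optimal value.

x1 = 10, x2 = 1, maximum P = 164

Extreme points and P = 12x1 + 44x2:
  (0, 0) → P = 0
  (0, 29/9) → P = 1276/9
  (23/2, 0) → P = 138
  (10, 1) → P = 164

The binding constraints are 2x1 + 9x2 = 29 and 6x1 + 9x2 = 69.
Solving simultaneously gives x1 = 10, x2 = 1.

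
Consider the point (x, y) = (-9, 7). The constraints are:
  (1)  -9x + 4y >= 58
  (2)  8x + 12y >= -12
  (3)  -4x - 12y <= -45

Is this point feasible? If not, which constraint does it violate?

feasible

(1): 109 ≥ 58 ✓
(2): 12 ≥ -12 ✓
(3): -48 ≤ -45 ✓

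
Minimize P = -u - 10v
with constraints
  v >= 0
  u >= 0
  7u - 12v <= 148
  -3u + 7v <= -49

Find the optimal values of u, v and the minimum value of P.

Vertices and P = -u - 10v:
  (148/7, 0) → P = -148/7
  (49/3, 0) → P = -49/3
  (448/13, 101/13) → P = -1458/13

The binding constraints are 7u - 12v = 148 and -3u + 7v = -49.
Solving simultaneously gives u = 448/13, v = 101/13.

u = 448/13, v = 101/13, minimum P = -1458/13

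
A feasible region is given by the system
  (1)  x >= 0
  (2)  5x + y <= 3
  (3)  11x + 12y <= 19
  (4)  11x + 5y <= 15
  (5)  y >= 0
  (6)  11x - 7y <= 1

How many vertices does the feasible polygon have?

5

Of the 15 pairwise boundary intersections, those satisfying every inequality are:
  (0, 19/12)
  (0, 0)
  (17/49, 62/49)
  (11/23, 14/23)
  (1/11, 0)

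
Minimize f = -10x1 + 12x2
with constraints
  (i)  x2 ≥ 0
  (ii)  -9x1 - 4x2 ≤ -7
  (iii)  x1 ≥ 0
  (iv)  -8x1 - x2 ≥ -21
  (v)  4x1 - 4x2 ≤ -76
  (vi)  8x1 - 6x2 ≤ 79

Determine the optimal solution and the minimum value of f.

Extreme points and f = -10x1 + 12x2:
  (0, 21) → f = 252
  (0, 19) → f = 228
  (2/9, 173/9) → f = 2056/9

x1 = 0, x2 = 19, minimum f = 228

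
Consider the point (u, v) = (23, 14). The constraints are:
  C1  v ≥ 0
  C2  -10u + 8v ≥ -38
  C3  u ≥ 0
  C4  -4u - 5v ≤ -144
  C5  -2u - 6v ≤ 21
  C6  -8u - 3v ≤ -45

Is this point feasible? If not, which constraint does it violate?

Constraint C2: -10u + 8v = -118, which is not ≥ -38. All other constraints are satisfied.

not feasible — violates C2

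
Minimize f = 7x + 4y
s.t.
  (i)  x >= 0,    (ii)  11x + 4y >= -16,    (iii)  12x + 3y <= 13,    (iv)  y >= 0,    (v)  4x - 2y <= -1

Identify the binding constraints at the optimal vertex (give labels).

Corner points and f = 7x + 4y:
  (0, 13/3) → f = 52/3
  (0, 1/2) → f = 2
  (23/36, 16/9) → f = 139/12

The minimum is at (0, 1/2). Substituting into each constraint, equality holds for (i) and (v); the remaining constraints have slack.

(i) and (v)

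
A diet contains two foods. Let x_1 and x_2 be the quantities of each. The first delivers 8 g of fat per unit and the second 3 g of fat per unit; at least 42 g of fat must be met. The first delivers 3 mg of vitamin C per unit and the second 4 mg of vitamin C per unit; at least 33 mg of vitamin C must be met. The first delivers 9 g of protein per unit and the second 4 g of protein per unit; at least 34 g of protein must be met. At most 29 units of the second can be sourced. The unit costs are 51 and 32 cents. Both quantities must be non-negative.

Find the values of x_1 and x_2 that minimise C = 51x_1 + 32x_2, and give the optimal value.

Corner points and C = 51x_1 + 32x_2:
  (0, 14) → C = 448
  (0, 29) → C = 928
  (11, 0) → C = 561
  (3, 6) → C = 345
The feasible region is unbounded (it extends along (1, 0)), but C strictly increases along every unbounded feasible direction, so there is no improving ray and the minimum is attained at a vertex.

At the optimal vertex, 8x_1 + 3x_2 = 42 and 3x_1 + 4x_2 = 33.
Solving simultaneously gives x_1 = 3, x_2 = 6.

x_1 = 3, x_2 = 6, minimum C = 345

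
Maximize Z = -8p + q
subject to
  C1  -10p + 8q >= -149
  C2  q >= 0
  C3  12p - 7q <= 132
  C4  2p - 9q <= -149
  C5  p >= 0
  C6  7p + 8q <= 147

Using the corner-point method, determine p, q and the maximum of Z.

p = 0, q = 147/8, maximum Z = 147/8

Feasible corners and Z = -8p + q:
  (0, 149/9) → Z = 149/9
  (131/79, 1337/79) → Z = 289/79
  (0, 147/8) → Z = 147/8

The binding constraints are p = 0 and 7p + 8q = 147.
Solving simultaneously gives p = 0, q = 147/8.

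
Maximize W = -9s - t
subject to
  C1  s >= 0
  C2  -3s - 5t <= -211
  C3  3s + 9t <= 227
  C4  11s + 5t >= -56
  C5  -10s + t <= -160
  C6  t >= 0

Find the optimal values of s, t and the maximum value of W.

At the optimal vertex, -3s - 5t = -211 and 3s + 9t = 227.
Solving simultaneously gives s = 191/3, t = 4.

s = 191/3, t = 4, maximum W = -577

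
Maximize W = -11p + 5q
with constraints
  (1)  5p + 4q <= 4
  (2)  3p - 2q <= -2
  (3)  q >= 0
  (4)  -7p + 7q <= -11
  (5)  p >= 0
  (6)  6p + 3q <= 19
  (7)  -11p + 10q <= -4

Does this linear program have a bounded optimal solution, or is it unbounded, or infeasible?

infeasible

The boundaries 6p + 3q = 19 and -11p + 10q = -4 meet at (202/93, 185/93), but that point violates 5p + 4q ≤ 4. Every candidate vertex is excluded by some other constraint, so the feasible region is empty.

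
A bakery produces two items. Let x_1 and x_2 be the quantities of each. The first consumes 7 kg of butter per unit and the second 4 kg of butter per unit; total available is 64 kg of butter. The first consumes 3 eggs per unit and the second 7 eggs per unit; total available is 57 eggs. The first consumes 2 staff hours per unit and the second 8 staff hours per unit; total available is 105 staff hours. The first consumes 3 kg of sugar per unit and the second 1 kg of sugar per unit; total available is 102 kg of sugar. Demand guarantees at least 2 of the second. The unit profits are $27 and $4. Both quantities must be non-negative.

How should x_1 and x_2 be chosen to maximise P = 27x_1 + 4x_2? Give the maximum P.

Vertices and P = 27x_1 + 4x_2:
  (0, 57/7) → P = 228/7
  (0, 2) → P = 8
  (220/37, 207/37) → P = 6768/37
  (8, 2) → P = 224

At the optimal vertex, 7x_1 + 4x_2 = 64 and x_2 = 2.
Solving simultaneously gives x_1 = 8, x_2 = 2.

x_1 = 8, x_2 = 2, maximum P = 224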